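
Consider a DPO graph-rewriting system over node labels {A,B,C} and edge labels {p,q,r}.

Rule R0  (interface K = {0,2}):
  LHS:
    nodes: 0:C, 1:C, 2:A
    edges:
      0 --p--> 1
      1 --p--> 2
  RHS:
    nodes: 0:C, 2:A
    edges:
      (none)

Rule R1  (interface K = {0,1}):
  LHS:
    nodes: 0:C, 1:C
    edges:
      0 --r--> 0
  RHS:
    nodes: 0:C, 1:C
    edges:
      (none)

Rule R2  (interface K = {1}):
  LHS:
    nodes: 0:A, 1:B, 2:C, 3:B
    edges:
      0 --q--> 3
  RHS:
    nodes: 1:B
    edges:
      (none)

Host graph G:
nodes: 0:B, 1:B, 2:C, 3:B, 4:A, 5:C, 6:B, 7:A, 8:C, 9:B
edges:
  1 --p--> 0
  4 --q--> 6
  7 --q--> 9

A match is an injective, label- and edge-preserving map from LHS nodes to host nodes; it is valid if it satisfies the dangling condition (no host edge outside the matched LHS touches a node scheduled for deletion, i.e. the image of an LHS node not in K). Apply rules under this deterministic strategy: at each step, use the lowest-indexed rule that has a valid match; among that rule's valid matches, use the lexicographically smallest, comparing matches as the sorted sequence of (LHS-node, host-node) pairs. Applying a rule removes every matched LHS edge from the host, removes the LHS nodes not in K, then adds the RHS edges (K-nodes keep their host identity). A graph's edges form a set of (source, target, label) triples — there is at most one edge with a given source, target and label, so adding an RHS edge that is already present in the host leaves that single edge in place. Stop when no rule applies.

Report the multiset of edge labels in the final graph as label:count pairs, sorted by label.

initial: |V|=10 |E|=3  E = 1-p->0 4-q->6 7-q->9
step 1: apply R2 at {0↦4, 1↦0, 2↦2, 3↦6}  → |V|=7 |E|=2  E = 1-p->0 7-q->9
step 2: apply R2 at {0↦7, 1↦0, 2↦5, 3↦9}  → |V|=4 |E|=1  E = 1-p->0
halt: no rule applies after step 2
NF edges: [(1, 0, 'p')]

Answer: p:1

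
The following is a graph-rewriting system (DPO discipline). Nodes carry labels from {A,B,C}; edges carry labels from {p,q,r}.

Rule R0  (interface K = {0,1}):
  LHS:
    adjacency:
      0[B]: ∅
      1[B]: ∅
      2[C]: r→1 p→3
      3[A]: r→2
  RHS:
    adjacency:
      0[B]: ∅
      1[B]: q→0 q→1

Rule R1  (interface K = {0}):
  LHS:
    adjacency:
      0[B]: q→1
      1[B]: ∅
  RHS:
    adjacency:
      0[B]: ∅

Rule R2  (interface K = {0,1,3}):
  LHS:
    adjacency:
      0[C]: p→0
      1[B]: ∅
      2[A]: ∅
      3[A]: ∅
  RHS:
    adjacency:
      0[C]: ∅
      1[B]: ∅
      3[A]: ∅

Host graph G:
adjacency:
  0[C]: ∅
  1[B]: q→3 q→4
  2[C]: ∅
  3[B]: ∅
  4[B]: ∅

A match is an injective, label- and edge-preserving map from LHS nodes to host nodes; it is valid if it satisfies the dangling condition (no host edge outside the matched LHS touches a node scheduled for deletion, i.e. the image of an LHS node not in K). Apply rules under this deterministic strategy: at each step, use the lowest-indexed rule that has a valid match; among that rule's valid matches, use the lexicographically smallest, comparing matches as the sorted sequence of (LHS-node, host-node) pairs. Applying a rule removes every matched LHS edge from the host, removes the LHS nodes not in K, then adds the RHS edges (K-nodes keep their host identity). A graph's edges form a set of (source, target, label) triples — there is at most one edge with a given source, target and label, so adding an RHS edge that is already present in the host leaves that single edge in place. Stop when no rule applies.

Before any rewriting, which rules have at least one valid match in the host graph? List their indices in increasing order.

Answer: [R1]

Steps:
R0: no valid match — LHS pattern not found
R1: 2 valid matches — {0↦1, 1↦3}, {0↦1, 1↦4}
R2: no valid match — LHS pattern not found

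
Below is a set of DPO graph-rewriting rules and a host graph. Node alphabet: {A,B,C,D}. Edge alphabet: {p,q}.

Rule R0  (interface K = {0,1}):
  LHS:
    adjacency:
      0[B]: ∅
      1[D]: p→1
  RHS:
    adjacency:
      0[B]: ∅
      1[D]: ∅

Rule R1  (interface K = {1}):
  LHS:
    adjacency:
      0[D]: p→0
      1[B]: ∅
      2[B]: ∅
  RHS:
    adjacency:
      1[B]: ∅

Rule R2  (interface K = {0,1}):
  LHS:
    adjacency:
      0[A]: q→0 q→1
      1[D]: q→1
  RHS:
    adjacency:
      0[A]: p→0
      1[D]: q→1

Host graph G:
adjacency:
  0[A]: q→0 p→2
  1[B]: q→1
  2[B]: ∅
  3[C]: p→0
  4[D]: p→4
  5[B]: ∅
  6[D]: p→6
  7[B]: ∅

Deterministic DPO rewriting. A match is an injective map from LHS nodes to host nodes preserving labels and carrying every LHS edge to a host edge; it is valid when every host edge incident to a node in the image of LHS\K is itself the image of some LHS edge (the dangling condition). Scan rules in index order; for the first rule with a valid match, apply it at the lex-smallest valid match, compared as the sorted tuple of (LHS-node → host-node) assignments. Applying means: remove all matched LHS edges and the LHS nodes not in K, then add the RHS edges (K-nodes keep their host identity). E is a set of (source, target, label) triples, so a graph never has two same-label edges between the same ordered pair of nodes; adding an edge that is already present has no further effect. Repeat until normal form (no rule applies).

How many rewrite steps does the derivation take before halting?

[0] host  ⇒  8 nodes, 6 edges  {0-q->0 0-p->2 1-q->1 3-p->0 4-p->4 6-p->6}
[1] R0 @ {0↦1, 1↦4}  ⇒  8 nodes, 5 edges  {0-q->0 0-p->2 1-q->1 3-p->0 6-p->6}
[2] R0 @ {0↦1, 1↦6}  ⇒  8 nodes, 4 edges  {0-q->0 0-p->2 1-q->1 3-p->0}
final graph: no rule applies after step 2

Answer: 2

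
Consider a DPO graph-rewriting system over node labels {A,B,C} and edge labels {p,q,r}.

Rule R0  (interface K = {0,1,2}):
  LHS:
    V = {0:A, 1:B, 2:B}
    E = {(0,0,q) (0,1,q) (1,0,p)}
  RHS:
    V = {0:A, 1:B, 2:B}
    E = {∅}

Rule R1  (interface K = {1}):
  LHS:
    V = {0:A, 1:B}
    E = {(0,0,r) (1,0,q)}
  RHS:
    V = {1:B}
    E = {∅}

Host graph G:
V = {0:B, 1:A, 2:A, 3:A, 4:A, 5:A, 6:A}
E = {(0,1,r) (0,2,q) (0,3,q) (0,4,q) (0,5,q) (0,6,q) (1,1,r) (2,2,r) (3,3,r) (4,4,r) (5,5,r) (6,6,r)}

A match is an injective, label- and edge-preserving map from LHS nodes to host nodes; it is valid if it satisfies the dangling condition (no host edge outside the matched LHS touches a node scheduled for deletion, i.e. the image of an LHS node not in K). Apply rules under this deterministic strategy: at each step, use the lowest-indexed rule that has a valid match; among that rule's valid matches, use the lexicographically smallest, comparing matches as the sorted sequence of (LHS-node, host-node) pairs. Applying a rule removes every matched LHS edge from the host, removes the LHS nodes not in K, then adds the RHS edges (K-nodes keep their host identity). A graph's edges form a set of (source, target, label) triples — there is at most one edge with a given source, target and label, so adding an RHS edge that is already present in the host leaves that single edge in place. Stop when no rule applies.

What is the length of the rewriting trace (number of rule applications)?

Answer: 5

Steps:
[0] host  ⇒  7 nodes, 12 edges  {0-r->1 0-q->2 0-q->3 0-q->4 0-q->5 0-q->6 1-r->1 2-r->2 3-r->3 4-r->4 5-r->5 6-r->6}
[1] R1 @ {0↦2, 1↦0}  ⇒  6 nodes, 10 edges  {0-r->1 0-q->3 0-q->4 0-q->5 0-q->6 1-r->1 3-r->3 4-r->4 5-r->5 6-r->6}
[2] R1 @ {0↦3, 1↦0}  ⇒  5 nodes, 8 edges  {0-r->1 0-q->4 0-q->5 0-q->6 1-r->1 4-r->4 5-r->5 6-r->6}
[3] R1 @ {0↦4, 1↦0}  ⇒  4 nodes, 6 edges  {0-r->1 0-q->5 0-q->6 1-r->1 5-r->5 6-r->6}
[4] R1 @ {0↦5, 1↦0}  ⇒  3 nodes, 4 edges  {0-r->1 0-q->6 1-r->1 6-r->6}
[5] R1 @ {0↦6, 1↦0}  ⇒  2 nodes, 2 edges  {0-r->1 1-r->1}
final graph: no rule applies after step 5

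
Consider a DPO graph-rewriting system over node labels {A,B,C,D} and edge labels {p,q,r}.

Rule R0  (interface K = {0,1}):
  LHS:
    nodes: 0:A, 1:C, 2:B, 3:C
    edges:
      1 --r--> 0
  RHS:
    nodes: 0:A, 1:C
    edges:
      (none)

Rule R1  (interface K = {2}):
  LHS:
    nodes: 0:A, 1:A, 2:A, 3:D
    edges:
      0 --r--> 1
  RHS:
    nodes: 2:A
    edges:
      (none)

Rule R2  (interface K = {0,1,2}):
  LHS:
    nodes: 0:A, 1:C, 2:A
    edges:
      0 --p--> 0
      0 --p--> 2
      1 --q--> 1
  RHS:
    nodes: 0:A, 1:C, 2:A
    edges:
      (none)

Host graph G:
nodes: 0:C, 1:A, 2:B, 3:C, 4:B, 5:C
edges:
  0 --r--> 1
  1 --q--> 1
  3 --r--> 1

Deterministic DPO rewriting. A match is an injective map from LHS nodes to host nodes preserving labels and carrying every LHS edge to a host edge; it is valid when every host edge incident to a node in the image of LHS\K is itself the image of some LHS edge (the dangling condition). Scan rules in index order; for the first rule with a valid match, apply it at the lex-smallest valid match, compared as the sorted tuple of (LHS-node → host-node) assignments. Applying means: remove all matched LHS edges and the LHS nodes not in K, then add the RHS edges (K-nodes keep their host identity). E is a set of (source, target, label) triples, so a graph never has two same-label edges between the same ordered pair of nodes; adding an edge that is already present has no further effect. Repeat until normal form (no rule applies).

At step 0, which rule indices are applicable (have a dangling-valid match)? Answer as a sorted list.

Answer: [R0]

Rewrite trace:
R0: 4 valid matches — {0↦1, 1↦0, 2↦2, 3↦5}, {0↦1, 1↦0, 2↦4, 3↦5}, {0↦1, 1↦3, 2↦2, 3↦5} (+1 more)
R1: no valid match — LHS pattern not found
R2: no valid match — LHS pattern not found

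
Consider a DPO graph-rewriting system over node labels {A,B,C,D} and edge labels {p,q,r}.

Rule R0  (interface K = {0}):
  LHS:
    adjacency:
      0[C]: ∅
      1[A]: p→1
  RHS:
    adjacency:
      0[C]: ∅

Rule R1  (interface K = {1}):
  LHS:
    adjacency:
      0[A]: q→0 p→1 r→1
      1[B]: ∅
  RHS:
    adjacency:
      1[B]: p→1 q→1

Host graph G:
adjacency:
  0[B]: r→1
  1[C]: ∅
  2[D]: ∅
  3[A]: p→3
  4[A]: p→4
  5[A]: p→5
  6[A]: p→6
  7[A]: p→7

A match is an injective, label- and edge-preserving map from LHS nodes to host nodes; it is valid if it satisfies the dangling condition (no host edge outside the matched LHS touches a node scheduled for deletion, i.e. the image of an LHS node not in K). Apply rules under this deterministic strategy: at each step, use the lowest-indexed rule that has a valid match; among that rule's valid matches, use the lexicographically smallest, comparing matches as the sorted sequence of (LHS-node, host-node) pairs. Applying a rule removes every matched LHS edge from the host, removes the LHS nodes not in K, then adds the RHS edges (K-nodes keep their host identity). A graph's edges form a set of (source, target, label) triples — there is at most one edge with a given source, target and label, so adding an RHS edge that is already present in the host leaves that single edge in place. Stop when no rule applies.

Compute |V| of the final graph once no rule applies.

start.  V:8 E:6  edges: 0-r->1 3-p->3 4-p->4 5-p->5 6-p->6 7-p->7
1. fire R0 via {0↦1, 1↦3}  →  V:7 E:5  edges: 0-r->1 4-p->4 5-p->5 6-p->6 7-p->7
2. fire R0 via {0↦1, 1↦4}  →  V:6 E:4  edges: 0-r->1 5-p->5 6-p->6 7-p->7
3. fire R0 via {0↦1, 1↦5}  →  V:5 E:3  edges: 0-r->1 6-p->6 7-p->7
4. fire R0 via {0↦1, 1↦6}  →  V:4 E:2  edges: 0-r->1 7-p->7
5. fire R0 via {0↦1, 1↦7}  →  V:3 E:1  edges: 0-r->1
halt: no rule applies after step 5
NF nodes: {0:B, 1:C, 2:D}

Answer: 3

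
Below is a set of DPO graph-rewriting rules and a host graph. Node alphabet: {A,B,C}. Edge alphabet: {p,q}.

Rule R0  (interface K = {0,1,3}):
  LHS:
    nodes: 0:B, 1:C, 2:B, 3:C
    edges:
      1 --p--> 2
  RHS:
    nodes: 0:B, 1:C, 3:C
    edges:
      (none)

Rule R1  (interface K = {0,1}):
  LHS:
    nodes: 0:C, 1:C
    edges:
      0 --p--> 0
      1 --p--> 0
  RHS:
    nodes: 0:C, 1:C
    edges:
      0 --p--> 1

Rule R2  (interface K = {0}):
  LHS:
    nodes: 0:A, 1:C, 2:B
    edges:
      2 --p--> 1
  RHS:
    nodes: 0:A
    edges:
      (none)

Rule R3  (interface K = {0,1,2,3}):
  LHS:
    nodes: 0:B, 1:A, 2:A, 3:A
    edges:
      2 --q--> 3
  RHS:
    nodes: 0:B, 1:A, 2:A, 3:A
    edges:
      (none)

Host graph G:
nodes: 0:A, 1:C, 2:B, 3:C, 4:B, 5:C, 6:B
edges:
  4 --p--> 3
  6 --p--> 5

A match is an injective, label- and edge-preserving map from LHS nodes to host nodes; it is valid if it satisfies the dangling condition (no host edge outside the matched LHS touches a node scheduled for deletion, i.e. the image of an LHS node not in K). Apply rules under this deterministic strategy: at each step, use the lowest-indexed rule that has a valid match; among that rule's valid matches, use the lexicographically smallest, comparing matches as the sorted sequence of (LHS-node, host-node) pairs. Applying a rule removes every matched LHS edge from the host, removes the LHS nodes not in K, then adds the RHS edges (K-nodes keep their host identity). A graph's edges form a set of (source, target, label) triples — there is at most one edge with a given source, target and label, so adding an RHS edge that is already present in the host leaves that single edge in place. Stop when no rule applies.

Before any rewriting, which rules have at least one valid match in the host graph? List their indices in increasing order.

Answer: [R2]

Rewrite trace:
R0: no valid match — LHS pattern not found
R1: no valid match — LHS pattern not found
R2: 2 valid matches — {0↦0, 1↦3, 2↦4}, {0↦0, 1↦5, 2↦6}
R3: no valid match — LHS pattern not found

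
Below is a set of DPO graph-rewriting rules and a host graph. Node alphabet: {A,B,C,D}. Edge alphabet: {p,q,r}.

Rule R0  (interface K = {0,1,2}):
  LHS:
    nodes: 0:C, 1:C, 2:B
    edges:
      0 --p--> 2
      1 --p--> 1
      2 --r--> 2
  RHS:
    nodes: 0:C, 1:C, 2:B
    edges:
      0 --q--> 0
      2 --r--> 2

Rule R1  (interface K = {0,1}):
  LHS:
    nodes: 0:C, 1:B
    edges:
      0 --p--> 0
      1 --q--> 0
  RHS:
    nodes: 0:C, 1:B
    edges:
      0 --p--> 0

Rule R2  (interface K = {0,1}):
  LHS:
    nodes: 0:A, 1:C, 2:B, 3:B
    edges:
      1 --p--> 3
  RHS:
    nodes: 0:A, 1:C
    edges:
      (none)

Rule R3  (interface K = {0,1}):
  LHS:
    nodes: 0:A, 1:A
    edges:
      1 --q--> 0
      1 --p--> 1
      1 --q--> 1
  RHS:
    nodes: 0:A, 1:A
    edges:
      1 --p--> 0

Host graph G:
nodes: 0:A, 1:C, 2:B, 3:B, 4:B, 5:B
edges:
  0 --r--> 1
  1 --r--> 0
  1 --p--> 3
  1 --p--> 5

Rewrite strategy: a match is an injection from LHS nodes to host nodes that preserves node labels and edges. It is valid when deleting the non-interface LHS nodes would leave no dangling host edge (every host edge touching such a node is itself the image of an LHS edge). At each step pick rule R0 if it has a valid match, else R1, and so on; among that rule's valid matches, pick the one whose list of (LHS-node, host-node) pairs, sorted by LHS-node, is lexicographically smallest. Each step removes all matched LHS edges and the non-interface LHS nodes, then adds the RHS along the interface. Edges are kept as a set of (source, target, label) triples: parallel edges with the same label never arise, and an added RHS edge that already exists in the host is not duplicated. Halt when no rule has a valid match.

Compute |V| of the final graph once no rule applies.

Answer: 2

Rewrite trace:
initial: |V|=6 |E|=4  E = 0-r->1 1-r->0 1-p->3 1-p->5
step 1: apply R2 at {0↦0, 1↦1, 2↦2, 3↦3}  → |V|=4 |E|=3  E = 0-r->1 1-r->0 1-p->5
step 2: apply R2 at {0↦0, 1↦1, 2↦4, 3↦5}  → |V|=2 |E|=2  E = 0-r->1 1-r->0
final graph: no rule applies after step 2
NF nodes: {0:A, 1:C}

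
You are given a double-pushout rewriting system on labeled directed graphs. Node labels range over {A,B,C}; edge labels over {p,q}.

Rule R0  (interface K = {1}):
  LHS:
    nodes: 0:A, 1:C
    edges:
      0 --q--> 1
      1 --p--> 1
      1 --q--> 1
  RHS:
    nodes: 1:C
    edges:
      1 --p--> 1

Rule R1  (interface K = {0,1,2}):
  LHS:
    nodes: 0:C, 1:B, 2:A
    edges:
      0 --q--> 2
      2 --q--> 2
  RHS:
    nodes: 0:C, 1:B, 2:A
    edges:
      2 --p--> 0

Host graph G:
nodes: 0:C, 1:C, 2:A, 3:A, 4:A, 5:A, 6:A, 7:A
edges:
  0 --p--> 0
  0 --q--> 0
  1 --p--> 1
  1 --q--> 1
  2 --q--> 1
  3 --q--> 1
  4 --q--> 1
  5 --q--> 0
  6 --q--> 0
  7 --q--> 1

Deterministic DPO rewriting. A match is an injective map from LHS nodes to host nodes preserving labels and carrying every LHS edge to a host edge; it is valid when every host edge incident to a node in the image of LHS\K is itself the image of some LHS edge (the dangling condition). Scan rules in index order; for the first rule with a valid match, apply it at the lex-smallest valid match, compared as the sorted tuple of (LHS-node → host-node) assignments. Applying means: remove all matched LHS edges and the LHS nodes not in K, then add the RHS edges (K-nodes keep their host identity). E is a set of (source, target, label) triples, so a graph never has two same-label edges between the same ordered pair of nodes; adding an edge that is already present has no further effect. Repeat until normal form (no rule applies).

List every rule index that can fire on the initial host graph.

R0: 6 valid matches — {0↦2, 1↦1}, {0↦3, 1↦1}, {0↦4, 1↦1} (+3 more)
R1: no valid match — LHS pattern not found

Answer: [R0]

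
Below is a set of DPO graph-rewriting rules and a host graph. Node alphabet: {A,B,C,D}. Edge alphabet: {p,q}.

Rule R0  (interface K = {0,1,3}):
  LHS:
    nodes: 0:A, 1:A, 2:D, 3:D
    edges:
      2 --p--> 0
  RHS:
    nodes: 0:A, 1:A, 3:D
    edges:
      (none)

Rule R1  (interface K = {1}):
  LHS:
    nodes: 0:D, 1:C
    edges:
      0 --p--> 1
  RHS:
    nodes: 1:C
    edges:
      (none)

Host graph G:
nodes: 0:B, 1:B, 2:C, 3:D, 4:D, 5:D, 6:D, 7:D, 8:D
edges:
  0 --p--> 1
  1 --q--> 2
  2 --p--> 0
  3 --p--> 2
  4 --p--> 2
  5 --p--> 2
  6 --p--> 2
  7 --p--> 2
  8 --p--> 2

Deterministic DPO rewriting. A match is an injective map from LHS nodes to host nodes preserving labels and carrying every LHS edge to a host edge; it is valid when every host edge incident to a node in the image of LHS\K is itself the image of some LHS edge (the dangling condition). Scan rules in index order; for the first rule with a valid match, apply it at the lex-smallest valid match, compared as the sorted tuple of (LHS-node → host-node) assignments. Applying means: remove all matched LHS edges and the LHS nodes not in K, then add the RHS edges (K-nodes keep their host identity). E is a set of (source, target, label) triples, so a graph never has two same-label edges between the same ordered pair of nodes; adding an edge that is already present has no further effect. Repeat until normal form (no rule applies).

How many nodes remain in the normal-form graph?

Answer: 3

Rewrite trace:
start.  V:9 E:9  edges: 0-p->1 1-q->2 2-p->0 3-p->2 4-p->2 5-p->2 6-p->2 7-p->2 8-p->2
1. fire R1 via {0↦3, 1↦2}  →  V:8 E:8  edges: 0-p->1 1-q->2 2-p->0 4-p->2 5-p->2 6-p->2 7-p->2 8-p->2
2. fire R1 via {0↦4, 1↦2}  →  V:7 E:7  edges: 0-p->1 1-q->2 2-p->0 5-p->2 6-p->2 7-p->2 8-p->2
3. fire R1 via {0↦5, 1↦2}  →  V:6 E:6  edges: 0-p->1 1-q->2 2-p->0 6-p->2 7-p->2 8-p->2
4. fire R1 via {0↦6, 1↦2}  →  V:5 E:5  edges: 0-p->1 1-q->2 2-p->0 7-p->2 8-p->2
5. fire R1 via {0↦7, 1↦2}  →  V:4 E:4  edges: 0-p->1 1-q->2 2-p->0 8-p->2
6. fire R1 via {0↦8, 1↦2}  →  V:3 E:3  edges: 0-p->1 1-q->2 2-p->0
normal form: no rule applies after step 6
NF nodes: {0:B, 1:B, 2:C}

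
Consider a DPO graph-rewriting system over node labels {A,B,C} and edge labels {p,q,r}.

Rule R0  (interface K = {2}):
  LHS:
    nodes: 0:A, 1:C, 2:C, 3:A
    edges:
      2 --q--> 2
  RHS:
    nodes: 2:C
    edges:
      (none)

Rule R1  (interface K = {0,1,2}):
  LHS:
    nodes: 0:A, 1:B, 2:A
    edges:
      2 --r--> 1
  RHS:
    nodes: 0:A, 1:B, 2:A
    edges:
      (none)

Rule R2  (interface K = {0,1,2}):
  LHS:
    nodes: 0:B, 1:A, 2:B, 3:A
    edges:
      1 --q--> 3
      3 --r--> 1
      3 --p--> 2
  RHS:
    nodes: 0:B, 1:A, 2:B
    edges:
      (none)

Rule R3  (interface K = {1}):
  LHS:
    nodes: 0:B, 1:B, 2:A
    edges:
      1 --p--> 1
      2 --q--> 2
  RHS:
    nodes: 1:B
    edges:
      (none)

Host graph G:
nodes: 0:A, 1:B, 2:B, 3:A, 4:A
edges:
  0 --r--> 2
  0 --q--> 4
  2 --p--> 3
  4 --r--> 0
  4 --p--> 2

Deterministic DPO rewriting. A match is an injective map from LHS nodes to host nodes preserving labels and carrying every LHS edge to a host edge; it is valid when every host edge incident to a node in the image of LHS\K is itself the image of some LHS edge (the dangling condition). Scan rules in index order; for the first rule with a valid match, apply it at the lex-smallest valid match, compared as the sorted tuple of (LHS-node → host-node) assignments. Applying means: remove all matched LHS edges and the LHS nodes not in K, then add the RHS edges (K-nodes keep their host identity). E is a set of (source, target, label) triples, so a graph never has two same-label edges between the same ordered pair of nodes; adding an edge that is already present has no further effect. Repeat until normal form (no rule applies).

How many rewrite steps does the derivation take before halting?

start.  V:5 E:5  edges: 0-r->2 0-q->4 2-p->3 4-r->0 4-p->2
1. fire R1 via {0↦3, 1↦2, 2↦0}  →  V:5 E:4  edges: 0-q->4 2-p->3 4-r->0 4-p->2
2. fire R2 via {0↦1, 1↦0, 2↦2, 3↦4}  →  V:4 E:1  edges: 2-p->3
final graph: no rule applies after step 2

Answer: 2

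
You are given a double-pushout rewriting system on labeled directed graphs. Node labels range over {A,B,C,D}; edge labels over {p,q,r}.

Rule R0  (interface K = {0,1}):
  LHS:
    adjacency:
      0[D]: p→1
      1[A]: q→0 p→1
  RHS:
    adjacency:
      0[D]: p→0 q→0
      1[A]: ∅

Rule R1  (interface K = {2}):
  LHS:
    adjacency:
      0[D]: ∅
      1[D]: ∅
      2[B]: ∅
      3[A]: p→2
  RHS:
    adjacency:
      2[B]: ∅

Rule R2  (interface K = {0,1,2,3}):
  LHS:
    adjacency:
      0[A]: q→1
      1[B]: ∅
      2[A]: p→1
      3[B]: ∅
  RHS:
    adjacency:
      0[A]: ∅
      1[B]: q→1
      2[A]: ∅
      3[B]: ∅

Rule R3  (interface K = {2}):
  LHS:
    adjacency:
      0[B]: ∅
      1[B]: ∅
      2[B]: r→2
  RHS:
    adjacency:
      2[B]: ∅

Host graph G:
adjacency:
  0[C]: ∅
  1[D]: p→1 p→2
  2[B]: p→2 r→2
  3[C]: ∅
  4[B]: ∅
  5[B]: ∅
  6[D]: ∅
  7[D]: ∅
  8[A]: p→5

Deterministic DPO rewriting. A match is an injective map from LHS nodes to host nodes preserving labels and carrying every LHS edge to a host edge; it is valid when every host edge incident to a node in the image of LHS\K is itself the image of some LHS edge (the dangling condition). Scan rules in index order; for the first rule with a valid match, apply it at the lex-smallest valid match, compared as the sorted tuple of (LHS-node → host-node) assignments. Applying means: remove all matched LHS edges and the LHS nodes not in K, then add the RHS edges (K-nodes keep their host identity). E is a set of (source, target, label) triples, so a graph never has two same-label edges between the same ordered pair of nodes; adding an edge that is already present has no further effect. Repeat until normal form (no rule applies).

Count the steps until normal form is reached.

[0] host  ⇒  9 nodes, 5 edges  {1-p->1 1-p->2 2-p->2 2-r->2 8-p->5}
[1] R1 @ {0↦6, 1↦7, 2↦5, 3↦8}  ⇒  6 nodes, 4 edges  {1-p->1 1-p->2 2-p->2 2-r->2}
[2] R3 @ {0↦4, 1↦5, 2↦2}  ⇒  4 nodes, 3 edges  {1-p->1 1-p->2 2-p->2}
normal form: no rule applies after step 2

Answer: 2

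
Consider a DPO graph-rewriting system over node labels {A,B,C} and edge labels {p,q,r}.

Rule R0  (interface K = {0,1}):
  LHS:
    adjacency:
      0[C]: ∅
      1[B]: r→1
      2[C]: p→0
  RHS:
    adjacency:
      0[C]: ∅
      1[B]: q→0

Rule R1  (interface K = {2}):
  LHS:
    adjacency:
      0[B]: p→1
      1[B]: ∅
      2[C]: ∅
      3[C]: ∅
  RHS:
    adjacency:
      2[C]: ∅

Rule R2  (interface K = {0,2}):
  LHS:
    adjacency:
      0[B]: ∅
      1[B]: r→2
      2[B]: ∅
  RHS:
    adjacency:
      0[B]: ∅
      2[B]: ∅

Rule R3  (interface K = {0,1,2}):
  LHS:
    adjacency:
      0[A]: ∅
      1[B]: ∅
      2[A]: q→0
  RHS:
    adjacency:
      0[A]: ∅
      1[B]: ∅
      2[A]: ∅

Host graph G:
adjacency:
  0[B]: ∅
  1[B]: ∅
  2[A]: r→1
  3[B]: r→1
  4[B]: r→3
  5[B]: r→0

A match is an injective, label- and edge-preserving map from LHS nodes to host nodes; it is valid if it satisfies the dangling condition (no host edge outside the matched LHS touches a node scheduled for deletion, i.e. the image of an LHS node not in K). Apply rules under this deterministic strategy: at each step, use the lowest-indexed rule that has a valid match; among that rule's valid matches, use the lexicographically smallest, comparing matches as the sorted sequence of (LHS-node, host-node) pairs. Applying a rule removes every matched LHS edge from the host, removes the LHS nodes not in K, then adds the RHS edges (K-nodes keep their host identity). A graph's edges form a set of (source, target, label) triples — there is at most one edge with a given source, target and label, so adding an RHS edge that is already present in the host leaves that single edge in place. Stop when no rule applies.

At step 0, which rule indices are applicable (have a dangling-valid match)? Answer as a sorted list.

R0: no valid match — LHS pattern not found
R1: no valid match — LHS pattern not found
R2: 6 valid matches — {0↦0, 1↦4, 2↦3}, {0↦1, 1↦4, 2↦3}, {0↦1, 1↦5, 2↦0} (+3 more)
R3: no valid match — LHS pattern not found

Answer: [R2]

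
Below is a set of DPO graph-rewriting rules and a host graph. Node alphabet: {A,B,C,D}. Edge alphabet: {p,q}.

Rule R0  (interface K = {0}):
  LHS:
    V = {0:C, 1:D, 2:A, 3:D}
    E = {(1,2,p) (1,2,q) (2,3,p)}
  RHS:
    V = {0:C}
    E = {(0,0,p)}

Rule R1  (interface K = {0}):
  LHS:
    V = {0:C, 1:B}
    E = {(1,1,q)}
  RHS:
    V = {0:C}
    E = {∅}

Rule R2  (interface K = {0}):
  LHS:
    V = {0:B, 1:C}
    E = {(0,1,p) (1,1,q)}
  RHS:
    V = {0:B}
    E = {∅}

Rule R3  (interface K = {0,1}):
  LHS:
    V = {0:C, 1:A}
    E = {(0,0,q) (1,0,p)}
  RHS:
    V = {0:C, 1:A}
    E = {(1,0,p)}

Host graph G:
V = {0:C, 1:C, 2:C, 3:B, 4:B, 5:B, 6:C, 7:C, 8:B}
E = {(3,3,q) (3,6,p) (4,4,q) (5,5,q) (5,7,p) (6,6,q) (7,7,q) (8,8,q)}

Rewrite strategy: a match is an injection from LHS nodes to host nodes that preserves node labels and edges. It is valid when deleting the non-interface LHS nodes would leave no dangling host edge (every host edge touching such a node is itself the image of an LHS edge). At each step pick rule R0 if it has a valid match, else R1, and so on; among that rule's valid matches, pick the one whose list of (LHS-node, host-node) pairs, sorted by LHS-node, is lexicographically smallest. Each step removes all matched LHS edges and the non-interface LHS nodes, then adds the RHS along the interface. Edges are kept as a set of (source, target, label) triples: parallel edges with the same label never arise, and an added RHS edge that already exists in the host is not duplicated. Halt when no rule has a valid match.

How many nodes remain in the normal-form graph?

Answer: 3

Steps:
initial: |V|=9 |E|=8  E = 3-q->3 3-p->6 4-q->4 5-q->5 5-p->7 6-q->6 7-q->7 8-q->8
step 1: apply R1 at {0↦0, 1↦4}  → |V|=8 |E|=7  E = 3-q->3 3-p->6 5-q->5 5-p->7 6-q->6 7-q->7 8-q->8
step 2: apply R1 at {0↦0, 1↦8}  → |V|=7 |E|=6  E = 3-q->3 3-p->6 5-q->5 5-p->7 6-q->6 7-q->7
step 3: apply R2 at {0↦3, 1↦6}  → |V|=6 |E|=4  E = 3-q->3 5-q->5 5-p->7 7-q->7
step 4: apply R1 at {0↦0, 1↦3}  → |V|=5 |E|=3  E = 5-q->5 5-p->7 7-q->7
step 5: apply R2 at {0↦5, 1↦7}  → |V|=4 |E|=1  E = 5-q->5
step 6: apply R1 at {0↦0, 1↦5}  → |V|=3 |E|=0  E = ∅
normal form: no rule applies after step 6
NF nodes: {0:C, 1:C, 2:C}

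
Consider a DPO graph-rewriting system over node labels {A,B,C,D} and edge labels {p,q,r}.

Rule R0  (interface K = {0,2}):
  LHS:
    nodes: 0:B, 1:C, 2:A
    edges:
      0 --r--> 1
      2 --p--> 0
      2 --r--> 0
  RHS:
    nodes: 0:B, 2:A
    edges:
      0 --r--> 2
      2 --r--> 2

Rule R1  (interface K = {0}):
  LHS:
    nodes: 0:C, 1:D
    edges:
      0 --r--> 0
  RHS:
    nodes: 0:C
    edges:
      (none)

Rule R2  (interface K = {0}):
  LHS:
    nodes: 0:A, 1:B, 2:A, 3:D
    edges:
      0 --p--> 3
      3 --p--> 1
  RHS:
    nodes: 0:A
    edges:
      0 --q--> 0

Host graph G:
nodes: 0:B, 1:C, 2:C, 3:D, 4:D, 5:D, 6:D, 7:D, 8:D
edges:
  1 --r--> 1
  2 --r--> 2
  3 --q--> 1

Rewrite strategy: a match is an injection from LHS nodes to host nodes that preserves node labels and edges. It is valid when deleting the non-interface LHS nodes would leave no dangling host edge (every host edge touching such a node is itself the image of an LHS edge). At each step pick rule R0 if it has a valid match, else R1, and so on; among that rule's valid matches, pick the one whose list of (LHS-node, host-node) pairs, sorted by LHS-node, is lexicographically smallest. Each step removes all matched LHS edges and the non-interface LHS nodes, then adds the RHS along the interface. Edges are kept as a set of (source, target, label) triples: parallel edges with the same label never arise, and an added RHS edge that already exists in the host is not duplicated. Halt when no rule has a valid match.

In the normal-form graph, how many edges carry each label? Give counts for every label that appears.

Answer: q:1

Derivation:
[0] host  ⇒  9 nodes, 3 edges  {1-r->1 2-r->2 3-q->1}
[1] R1 @ {0↦1, 1↦4}  ⇒  8 nodes, 2 edges  {2-r->2 3-q->1}
[2] R1 @ {0↦2, 1↦5}  ⇒  7 nodes, 1 edges  {3-q->1}
final graph: no rule applies after step 2
NF edges: [(3, 1, 'q')]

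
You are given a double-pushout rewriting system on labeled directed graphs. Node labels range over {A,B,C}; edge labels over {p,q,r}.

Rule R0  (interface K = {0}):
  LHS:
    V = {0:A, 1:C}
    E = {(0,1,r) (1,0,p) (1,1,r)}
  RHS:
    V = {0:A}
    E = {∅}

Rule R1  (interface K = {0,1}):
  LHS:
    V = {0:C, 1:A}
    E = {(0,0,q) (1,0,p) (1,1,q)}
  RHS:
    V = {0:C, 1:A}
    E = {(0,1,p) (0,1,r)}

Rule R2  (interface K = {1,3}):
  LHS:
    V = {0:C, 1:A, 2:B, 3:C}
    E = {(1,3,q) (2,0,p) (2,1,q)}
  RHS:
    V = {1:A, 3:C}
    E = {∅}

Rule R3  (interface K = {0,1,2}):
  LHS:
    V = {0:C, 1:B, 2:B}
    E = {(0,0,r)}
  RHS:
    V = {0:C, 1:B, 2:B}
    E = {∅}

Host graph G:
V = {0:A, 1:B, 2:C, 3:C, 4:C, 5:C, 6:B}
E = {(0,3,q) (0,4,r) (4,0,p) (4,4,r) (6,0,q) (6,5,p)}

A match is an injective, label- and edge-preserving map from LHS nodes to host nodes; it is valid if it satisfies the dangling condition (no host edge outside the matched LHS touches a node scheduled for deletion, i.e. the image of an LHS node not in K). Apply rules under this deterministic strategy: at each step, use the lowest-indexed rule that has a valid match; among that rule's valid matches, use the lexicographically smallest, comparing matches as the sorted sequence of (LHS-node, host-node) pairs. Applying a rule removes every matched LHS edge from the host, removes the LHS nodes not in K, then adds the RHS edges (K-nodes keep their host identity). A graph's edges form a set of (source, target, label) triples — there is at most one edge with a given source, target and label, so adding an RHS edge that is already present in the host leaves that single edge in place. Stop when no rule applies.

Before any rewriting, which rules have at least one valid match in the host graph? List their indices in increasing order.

Answer: [R0,R2,R3]

Steps:
R0: 1 valid match — {0↦0, 1↦4}
R1: no valid match — LHS pattern not found
R2: 1 valid match — {0↦5, 1↦0, 2↦6, 3↦3}
R3: 2 valid matches — {0↦4, 1↦1, 2↦6}, {0↦4, 1↦6, 2↦1}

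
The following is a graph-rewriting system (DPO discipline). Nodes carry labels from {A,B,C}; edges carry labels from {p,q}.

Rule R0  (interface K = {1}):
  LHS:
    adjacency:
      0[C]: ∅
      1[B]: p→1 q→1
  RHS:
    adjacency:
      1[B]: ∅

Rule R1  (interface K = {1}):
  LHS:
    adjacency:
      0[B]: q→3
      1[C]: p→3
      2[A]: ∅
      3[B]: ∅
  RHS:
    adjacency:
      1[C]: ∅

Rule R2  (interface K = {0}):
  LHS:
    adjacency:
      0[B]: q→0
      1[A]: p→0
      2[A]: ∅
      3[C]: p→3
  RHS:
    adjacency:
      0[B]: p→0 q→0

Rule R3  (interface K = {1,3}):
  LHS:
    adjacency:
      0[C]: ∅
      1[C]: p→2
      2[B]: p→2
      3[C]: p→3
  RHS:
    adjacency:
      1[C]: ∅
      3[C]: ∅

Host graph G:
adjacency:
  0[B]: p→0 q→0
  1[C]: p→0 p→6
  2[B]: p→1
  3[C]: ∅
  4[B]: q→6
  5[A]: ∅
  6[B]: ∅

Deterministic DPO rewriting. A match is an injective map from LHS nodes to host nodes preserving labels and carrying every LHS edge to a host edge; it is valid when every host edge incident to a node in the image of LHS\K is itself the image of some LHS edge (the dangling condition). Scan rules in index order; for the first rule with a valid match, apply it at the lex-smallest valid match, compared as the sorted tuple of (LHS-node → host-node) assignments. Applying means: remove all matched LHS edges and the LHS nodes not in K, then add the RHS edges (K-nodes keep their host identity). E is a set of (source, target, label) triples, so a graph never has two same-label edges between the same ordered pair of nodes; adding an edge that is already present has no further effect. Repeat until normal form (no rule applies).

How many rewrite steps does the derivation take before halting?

Answer: 2

Derivation:
start.  V:7 E:6  edges: 0-p->0 0-q->0 1-p->0 1-p->6 2-p->1 4-q->6
1. fire R0 via {0↦3, 1↦0}  →  V:6 E:4  edges: 1-p->0 1-p->6 2-p->1 4-q->6
2. fire R1 via {0↦4, 1↦1, 2↦5, 3↦6}  →  V:3 E:2  edges: 1-p->0 2-p->1
normal form: no rule applies after step 2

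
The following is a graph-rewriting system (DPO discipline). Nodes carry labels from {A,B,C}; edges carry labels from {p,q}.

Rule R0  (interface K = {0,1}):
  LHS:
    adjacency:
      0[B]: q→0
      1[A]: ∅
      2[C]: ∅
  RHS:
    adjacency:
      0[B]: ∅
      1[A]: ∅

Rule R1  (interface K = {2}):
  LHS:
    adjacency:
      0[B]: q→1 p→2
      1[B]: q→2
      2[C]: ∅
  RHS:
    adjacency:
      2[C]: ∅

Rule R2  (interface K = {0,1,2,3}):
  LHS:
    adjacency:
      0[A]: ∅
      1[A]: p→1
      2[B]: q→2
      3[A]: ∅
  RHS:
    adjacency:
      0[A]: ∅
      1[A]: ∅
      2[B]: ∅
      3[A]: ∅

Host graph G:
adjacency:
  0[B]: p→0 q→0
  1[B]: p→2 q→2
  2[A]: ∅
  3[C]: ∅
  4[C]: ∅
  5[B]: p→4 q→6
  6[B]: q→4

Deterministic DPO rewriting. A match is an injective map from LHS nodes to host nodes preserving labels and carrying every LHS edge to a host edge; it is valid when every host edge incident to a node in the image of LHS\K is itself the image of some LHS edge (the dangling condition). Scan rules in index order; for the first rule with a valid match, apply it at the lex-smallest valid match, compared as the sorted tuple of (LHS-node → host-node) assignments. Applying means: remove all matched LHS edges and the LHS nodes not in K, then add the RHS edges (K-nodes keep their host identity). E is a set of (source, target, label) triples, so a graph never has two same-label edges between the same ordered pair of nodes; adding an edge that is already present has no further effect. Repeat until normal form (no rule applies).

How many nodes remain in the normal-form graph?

Answer: 4

Rewrite trace:
start.  V:7 E:7  edges: 0-p->0 0-q->0 1-p->2 1-q->2 5-p->4 5-q->6 6-q->4
1. fire R0 via {0↦0, 1↦2, 2↦3}  →  V:6 E:6  edges: 0-p->0 1-p->2 1-q->2 5-p->4 5-q->6 6-q->4
2. fire R1 via {0↦5, 1↦6, 2↦4}  →  V:4 E:3  edges: 0-p->0 1-p->2 1-q->2
normal form: no rule applies after step 2
NF nodes: {0:B, 1:B, 2:A, 4:C}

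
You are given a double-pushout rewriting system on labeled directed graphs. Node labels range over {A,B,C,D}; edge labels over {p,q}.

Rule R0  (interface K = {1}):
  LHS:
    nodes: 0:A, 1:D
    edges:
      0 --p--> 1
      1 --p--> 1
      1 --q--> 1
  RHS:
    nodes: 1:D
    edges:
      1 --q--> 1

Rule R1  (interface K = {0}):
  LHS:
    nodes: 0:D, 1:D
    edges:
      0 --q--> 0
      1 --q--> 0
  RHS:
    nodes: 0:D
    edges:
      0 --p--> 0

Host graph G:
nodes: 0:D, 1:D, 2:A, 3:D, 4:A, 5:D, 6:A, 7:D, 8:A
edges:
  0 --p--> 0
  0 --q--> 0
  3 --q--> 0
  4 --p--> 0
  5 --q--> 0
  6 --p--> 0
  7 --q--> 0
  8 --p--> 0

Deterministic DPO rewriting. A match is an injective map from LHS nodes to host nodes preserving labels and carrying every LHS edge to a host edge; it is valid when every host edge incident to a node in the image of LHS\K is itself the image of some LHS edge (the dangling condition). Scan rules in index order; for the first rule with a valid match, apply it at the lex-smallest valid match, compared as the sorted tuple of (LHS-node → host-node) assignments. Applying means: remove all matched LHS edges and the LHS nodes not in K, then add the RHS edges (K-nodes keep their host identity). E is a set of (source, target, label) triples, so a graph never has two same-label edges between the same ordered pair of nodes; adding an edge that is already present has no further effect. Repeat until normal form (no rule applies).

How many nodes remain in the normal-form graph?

[0] host  ⇒  9 nodes, 8 edges  {0-p->0 0-q->0 3-q->0 4-p->0 5-q->0 6-p->0 7-q->0 8-p->0}
[1] R0 @ {0↦4, 1↦0}  ⇒  8 nodes, 6 edges  {0-q->0 3-q->0 5-q->0 6-p->0 7-q->0 8-p->0}
[2] R1 @ {0↦0, 1↦3}  ⇒  7 nodes, 5 edges  {0-p->0 5-q->0 6-p->0 7-q->0 8-p->0}
final graph: no rule applies after step 2
NF nodes: {0:D, 1:D, 2:A, 5:D, 6:A, 7:D, 8:A}

Answer: 7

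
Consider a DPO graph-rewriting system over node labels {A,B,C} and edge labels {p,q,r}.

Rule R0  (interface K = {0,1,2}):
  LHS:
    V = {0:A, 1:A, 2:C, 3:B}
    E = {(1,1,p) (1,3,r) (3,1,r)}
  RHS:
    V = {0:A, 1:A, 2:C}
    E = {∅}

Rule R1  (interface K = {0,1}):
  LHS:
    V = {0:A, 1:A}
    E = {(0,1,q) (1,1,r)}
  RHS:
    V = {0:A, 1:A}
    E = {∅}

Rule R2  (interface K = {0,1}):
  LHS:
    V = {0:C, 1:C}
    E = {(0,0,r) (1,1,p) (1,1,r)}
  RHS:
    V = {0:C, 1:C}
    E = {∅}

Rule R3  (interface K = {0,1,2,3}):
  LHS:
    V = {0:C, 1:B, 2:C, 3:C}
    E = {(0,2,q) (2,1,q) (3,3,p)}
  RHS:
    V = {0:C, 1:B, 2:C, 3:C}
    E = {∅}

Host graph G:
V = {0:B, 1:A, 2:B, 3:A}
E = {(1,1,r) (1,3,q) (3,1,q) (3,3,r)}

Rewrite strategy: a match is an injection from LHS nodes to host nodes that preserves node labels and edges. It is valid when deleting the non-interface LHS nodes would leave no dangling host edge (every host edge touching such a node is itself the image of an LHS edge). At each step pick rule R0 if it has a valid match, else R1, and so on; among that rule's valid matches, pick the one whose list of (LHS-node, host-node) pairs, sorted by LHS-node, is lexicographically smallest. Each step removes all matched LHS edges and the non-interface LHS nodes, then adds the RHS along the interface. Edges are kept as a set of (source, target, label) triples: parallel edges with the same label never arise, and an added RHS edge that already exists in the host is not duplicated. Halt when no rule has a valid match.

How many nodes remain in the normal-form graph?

start.  V:4 E:4  edges: 1-r->1 1-q->3 3-q->1 3-r->3
1. fire R1 via {0↦1, 1↦3}  →  V:4 E:2  edges: 1-r->1 3-q->1
2. fire R1 via {0↦3, 1↦1}  →  V:4 E:0  edges: ∅
normal form: no rule applies after step 2
NF nodes: {0:B, 1:A, 2:B, 3:A}

Answer: 4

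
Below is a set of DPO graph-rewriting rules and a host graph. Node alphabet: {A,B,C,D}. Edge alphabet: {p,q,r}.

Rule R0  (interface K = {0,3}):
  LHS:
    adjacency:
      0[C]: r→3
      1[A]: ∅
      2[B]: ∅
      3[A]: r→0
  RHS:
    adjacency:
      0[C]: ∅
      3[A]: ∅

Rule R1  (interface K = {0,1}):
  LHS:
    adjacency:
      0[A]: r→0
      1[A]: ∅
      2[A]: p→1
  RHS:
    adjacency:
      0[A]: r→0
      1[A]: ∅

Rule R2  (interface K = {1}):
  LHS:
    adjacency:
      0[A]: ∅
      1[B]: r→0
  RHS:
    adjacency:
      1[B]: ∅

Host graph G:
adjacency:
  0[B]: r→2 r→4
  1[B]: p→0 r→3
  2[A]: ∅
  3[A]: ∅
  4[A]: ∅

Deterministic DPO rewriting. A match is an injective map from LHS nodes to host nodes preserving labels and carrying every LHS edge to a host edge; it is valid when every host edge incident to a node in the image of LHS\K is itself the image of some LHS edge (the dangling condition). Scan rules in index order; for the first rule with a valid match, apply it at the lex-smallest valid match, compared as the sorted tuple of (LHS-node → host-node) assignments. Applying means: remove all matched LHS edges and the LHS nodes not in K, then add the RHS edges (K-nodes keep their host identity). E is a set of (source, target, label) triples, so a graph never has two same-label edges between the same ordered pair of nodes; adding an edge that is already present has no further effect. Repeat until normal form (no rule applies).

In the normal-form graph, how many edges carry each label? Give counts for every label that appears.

Answer: p:1

Rewrite trace:
start.  V:5 E:4  edges: 0-r->2 0-r->4 1-p->0 1-r->3
1. fire R2 via {0↦2, 1↦0}  →  V:4 E:3  edges: 0-r->4 1-p->0 1-r->3
2. fire R2 via {0↦3, 1↦1}  →  V:3 E:2  edges: 0-r->4 1-p->0
3. fire R2 via {0↦4, 1↦0}  →  V:2 E:1  edges: 1-p->0
final graph: no rule applies after step 3
NF edges: [(1, 0, 'p')]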